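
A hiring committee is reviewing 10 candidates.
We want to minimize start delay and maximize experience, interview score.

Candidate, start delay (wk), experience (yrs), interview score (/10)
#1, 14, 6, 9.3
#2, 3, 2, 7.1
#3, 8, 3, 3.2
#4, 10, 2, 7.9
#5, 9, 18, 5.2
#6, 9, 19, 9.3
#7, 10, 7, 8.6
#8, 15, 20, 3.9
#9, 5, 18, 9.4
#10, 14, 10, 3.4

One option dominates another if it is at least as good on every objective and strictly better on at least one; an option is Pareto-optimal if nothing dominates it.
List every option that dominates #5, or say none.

#6: start delay 9≤9, experience 19≥18, interview score 9.3≥5.2 — dominates #5.
#9: start delay 5≤9, experience 18≥18, interview score 9.4≥5.2 — dominates #5.
Others (#1, #2, #3, #4, #7, #8, #10) are each worse than #5 on at least one objective.

#6, #9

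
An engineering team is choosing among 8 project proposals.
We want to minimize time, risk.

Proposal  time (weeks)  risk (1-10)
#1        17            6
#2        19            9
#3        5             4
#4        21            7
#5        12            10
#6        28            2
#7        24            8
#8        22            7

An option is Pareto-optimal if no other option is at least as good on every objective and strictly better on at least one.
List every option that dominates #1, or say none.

#3

#3: time 5≤17, risk 4≤6 — dominates #1.
Others (#2, #4, #5, #6, #7, #8) are each worse than #1 on at least one objective.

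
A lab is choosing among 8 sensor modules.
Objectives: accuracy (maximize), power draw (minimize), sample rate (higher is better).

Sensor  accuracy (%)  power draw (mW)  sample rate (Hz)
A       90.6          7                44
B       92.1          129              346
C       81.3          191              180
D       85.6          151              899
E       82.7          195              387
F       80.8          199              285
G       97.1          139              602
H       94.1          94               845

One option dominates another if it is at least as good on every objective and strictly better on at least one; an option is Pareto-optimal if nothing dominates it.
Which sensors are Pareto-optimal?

A, D, G, H

A: not dominated (best power draw).
B: dominated by H (accuracy 94.1≥92.1, power draw 94≤129, sample rate 845≥346).
C: dominated by B (accuracy 92.1≥81.3, power draw 129≤191, sample rate 346≥180).
D: not dominated (best sample rate).
E: dominated by D (accuracy 85.6≥82.7, power draw 151≤195, sample rate 899≥387).
F: dominated by B (accuracy 92.1≥80.8, power draw 129≤199, sample rate 346≥285).
G: not dominated (best accuracy).
H: not dominated.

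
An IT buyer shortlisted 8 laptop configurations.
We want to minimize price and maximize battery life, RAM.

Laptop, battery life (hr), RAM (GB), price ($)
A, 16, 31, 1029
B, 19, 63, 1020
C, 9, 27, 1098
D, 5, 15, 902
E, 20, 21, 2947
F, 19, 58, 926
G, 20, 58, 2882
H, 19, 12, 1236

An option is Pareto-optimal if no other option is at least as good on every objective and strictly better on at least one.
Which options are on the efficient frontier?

B, D, F, G

A: dominated by B (battery life 19≥16, RAM 63≥31, price 1020≤1029).
B: not dominated (best RAM).
C: dominated by A (battery life 16≥9, RAM 31≥27, price 1029≤1098).
D: not dominated (best price).
E: dominated by G (battery life 20≥20, RAM 58≥21, price 2882≤2947).
F: not dominated.
G: not dominated.
H: dominated by B (battery life 19≥19, RAM 63≥12, price 1020≤1236).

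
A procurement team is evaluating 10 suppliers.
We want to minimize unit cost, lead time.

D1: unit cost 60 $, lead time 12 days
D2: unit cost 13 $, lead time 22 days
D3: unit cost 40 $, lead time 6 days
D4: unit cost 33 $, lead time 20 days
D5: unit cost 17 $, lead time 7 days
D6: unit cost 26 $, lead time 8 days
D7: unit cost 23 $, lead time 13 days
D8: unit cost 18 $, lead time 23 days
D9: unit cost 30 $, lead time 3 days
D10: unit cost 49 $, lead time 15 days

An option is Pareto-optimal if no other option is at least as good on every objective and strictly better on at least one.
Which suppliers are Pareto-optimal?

D1: dominated by D3 (unit cost 40≤60, lead time 6≤12).
D2: not dominated (best unit cost).
D3: dominated by D9 (unit cost 30≤40, lead time 3≤6).
D4: dominated by D5 (unit cost 17≤33, lead time 7≤20).
D5: not dominated.
D6: dominated by D5 (unit cost 17≤26, lead time 7≤8).
D7: dominated by D5 (unit cost 17≤23, lead time 7≤13).
D8: dominated by D2 (unit cost 13≤18, lead time 22≤23).
D9: not dominated (best lead time).
D10: dominated by D3 (unit cost 40≤49, lead time 6≤15).

D2, D5, D9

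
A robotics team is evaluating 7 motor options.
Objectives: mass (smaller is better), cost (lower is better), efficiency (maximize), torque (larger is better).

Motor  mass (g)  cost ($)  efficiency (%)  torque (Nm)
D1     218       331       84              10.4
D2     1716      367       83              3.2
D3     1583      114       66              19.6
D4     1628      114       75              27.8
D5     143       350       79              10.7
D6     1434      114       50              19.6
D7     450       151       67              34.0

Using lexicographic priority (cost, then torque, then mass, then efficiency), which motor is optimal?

D4

First minimize cost: best is 114, kept {D3, D4, D6}.
Then maximize torque: best is 27.8, kept {D4}.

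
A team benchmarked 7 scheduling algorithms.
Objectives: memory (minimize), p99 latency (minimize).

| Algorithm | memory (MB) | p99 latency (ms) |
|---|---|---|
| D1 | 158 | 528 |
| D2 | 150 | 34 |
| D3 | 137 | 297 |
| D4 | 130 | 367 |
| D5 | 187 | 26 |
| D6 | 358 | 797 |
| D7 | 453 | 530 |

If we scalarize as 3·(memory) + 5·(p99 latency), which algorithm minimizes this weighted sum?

D1: 3·158 + 5·528 = 3114
D2: 3·150 + 5·34 = 620
D3: 3·137 + 5·297 = 1896
D4: 3·130 + 5·367 = 2225
D5: 3·187 + 5·26 = 691
D6: 3·358 + 5·797 = 5059
D7: 3·453 + 5·530 = 4009
Lowest: D2 at 620.

D2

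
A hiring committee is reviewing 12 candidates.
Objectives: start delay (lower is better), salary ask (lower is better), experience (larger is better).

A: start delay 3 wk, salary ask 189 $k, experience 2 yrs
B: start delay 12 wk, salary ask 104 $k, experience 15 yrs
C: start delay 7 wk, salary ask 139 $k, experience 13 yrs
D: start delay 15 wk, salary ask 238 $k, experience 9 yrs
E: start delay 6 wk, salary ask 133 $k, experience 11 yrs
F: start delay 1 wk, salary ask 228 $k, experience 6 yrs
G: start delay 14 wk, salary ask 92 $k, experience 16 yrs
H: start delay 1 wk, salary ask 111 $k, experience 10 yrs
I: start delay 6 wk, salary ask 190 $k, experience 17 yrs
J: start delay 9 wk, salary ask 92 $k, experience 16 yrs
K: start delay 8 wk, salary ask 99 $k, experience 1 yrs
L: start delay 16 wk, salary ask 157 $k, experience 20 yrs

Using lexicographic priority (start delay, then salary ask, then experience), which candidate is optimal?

First minimize start delay: best is 1, kept {F, H}.
Then minimize salary ask: best is 111, kept {H}.

H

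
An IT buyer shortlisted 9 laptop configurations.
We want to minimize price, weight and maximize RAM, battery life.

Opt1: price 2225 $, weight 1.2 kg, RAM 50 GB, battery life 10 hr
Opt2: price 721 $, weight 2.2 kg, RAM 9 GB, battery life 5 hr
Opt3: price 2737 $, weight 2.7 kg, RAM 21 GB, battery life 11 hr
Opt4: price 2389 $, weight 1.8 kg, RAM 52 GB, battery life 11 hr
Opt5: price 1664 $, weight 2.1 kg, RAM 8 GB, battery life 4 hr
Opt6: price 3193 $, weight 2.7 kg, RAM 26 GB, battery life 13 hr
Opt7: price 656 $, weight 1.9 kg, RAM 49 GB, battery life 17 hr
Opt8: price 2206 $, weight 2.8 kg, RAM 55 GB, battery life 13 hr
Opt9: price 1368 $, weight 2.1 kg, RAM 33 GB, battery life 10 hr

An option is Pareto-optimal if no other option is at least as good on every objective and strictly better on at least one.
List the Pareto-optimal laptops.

Opt1, Opt4, Opt7, Opt8

Opt1: not dominated (best weight).
Opt2: dominated by Opt7 (price 656≤721, weight 1.9≤2.2, RAM 49≥9, battery life 17≥5).
Opt3: dominated by Opt4 (price 2389≤2737, weight 1.8≤2.7, RAM 52≥21, battery life 11≥11).
Opt4: not dominated.
Opt5: dominated by Opt7 (price 656≤1664, weight 1.9≤2.1, RAM 49≥8, battery life 17≥4).
Opt6: dominated by Opt7 (price 656≤3193, weight 1.9≤2.7, RAM 49≥26, battery life 17≥13).
Opt7: not dominated (best price).
Opt8: not dominated (best RAM).
Opt9: dominated by Opt7 (price 656≤1368, weight 1.9≤2.1, RAM 49≥33, battery life 17≥10).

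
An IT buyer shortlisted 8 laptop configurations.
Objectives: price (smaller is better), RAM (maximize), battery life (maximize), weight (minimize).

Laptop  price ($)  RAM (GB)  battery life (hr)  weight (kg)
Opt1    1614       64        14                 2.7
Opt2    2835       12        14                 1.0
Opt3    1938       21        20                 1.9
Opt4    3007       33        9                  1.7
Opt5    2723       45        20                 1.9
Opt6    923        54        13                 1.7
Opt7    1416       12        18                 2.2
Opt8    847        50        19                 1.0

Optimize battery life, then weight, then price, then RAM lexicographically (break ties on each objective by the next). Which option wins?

Opt3

First maximize battery life: best is 20, kept {Opt3, Opt5}.
Then minimize weight: best is 1.9, kept {Opt3, Opt5}.
Then minimize price: best is 1938, kept {Opt3}.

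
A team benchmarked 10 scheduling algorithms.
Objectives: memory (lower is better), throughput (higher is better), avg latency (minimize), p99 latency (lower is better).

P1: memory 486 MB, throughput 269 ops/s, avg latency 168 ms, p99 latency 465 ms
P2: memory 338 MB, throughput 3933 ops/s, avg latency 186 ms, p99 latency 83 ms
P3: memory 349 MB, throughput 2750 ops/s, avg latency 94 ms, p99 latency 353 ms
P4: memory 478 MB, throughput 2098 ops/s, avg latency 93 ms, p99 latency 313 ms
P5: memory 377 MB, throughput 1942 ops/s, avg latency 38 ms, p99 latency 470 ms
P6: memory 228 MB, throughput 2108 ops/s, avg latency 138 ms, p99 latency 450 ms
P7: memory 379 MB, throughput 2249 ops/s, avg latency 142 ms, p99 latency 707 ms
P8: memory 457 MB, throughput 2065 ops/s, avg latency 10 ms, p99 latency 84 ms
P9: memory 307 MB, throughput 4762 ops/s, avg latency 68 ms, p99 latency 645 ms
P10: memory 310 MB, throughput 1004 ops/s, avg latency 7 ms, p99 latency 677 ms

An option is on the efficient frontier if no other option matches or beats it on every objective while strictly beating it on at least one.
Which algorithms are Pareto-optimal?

P2, P3, P4, P5, P6, P8, P9, P10

P1: dominated by P3 (memory 349≤486, throughput 2750≥269, avg latency 94≤168, p99 latency 353≤465).
P2: not dominated (best p99 latency).
P3: not dominated.
P4: not dominated.
P5: not dominated.
P6: not dominated (best memory).
P7: dominated by P3 (memory 349≤379, throughput 2750≥2249, avg latency 94≤142, p99 latency 353≤707).
P8: not dominated.
P9: not dominated (best throughput).
P10: not dominated (best avg latency).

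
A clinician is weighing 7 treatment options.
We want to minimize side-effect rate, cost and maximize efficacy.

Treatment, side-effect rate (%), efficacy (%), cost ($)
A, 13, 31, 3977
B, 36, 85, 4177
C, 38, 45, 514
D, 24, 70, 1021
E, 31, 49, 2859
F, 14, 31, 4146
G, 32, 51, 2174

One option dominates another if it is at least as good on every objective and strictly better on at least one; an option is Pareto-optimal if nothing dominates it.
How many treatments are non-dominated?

4

A: not dominated (best side-effect rate).
B: not dominated (best efficacy).
C: not dominated (best cost).
D: not dominated.
E: dominated by D (side-effect rate 24≤31, efficacy 70≥49, cost 1021≤2859).
F: dominated by A (side-effect rate 13≤14, efficacy 31≥31, cost 3977≤4146).
G: dominated by D (side-effect rate 24≤32, efficacy 70≥51, cost 1021≤2174).
Pareto-optimal: A, B, C, D → 4.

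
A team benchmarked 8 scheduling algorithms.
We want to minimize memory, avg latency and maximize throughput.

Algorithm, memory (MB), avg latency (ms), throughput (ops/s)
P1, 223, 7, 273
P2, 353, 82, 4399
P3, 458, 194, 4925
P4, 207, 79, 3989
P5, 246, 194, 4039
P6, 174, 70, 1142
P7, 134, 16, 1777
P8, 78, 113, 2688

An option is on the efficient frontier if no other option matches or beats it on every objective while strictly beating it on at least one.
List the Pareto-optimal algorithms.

P1, P2, P3, P4, P5, P7, P8

P1: not dominated (best avg latency).
P2: not dominated.
P3: not dominated (best throughput).
P4: not dominated.
P5: not dominated.
P6: dominated by P7 (memory 134≤174, avg latency 16≤70, throughput 1777≥1142).
P7: not dominated.
P8: not dominated (best memory).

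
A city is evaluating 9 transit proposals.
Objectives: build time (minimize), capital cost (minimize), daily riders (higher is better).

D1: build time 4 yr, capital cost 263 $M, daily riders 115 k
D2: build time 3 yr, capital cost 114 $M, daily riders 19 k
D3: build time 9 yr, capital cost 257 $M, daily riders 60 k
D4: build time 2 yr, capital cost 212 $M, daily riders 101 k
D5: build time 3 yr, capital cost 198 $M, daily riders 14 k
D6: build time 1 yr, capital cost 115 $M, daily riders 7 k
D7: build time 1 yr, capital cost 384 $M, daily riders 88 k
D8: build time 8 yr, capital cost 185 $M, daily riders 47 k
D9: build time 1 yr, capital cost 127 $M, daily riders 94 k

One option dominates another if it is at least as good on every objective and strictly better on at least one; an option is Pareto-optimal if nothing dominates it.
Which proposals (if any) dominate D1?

D2: worse on daily riders (19 vs 115).
D3: worse on build time (9 vs 4).
D4: worse on daily riders (101 vs 115).
D5: worse on daily riders (14 vs 115).
D6: worse on daily riders (7 vs 115).
D7: worse on capital cost (384 vs 263).
D8: worse on build time (8 vs 4).
D9: worse on daily riders (94 vs 115).
No option dominates D1.

none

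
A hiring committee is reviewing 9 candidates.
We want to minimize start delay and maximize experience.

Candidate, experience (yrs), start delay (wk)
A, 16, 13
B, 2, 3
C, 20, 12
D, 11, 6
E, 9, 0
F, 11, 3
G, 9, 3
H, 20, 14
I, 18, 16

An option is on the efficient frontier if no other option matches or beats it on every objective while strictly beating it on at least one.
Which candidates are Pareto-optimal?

C, E, F

A: dominated by C (experience 20≥16, start delay 12≤13).
B: dominated by E (experience 9≥2, start delay 0≤3).
C: not dominated.
D: dominated by F (experience 11≥11, start delay 3≤6).
E: not dominated (best start delay).
F: not dominated.
G: dominated by E (experience 9≥9, start delay 0≤3).
H: dominated by C (experience 20≥20, start delay 12≤14).
I: dominated by C (experience 20≥18, start delay 12≤16).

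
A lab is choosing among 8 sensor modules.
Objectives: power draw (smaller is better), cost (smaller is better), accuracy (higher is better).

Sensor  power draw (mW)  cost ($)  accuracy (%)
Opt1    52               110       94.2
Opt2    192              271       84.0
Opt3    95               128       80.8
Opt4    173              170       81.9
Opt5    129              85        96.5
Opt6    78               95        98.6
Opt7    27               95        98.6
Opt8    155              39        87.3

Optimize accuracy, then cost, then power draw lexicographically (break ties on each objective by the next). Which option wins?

Opt7

First maximize accuracy: best is 98.6, kept {Opt6, Opt7}.
Then minimize cost: best is 95, kept {Opt6, Opt7}.
Then minimize power draw: best is 27, kept {Opt7}.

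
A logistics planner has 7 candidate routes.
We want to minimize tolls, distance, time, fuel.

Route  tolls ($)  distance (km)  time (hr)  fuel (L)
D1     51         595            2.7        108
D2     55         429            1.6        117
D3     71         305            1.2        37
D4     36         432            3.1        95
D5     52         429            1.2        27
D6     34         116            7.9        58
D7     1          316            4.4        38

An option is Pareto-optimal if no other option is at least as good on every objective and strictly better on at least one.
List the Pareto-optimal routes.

D1, D3, D4, D5, D6, D7

D1: not dominated.
D2: dominated by D5 (tolls 52≤55, distance 429≤429, time 1.2≤1.6, fuel 27≤117).
D3: not dominated.
D4: not dominated.
D5: not dominated (best fuel).
D6: not dominated (best distance).
D7: not dominated (best tolls).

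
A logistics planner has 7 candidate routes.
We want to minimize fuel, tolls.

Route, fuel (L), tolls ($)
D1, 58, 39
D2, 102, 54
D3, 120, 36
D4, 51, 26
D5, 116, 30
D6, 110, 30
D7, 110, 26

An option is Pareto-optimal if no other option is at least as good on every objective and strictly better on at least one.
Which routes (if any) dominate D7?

D4

D4: fuel 51≤110, tolls 26≤26 — dominates D7.
Others (D1, D2, D3, D5, D6) are each worse than D7 on at least one objective.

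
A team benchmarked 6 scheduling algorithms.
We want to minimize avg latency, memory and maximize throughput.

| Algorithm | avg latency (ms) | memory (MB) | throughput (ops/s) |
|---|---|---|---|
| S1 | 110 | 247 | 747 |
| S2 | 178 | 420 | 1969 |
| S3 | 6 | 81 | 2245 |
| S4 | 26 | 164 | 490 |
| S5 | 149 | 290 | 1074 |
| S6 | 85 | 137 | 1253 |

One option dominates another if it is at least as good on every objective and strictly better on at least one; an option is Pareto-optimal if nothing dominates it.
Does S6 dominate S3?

No

S6 vs S3: S6 is worse on avg latency (85 vs 6), so it does not dominate S3.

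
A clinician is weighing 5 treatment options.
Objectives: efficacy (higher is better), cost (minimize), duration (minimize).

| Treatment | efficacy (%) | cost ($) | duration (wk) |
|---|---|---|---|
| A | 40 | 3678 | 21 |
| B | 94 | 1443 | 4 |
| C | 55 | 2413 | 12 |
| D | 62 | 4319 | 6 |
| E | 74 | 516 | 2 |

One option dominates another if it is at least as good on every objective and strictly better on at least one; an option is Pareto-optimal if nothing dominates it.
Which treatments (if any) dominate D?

B, E

B: efficacy 94≥62, cost 1443≤4319, duration 4≤6 — dominates D.
E: efficacy 74≥62, cost 516≤4319, duration 2≤6 — dominates D.
Others (A, C) are each worse than D on at least one objective.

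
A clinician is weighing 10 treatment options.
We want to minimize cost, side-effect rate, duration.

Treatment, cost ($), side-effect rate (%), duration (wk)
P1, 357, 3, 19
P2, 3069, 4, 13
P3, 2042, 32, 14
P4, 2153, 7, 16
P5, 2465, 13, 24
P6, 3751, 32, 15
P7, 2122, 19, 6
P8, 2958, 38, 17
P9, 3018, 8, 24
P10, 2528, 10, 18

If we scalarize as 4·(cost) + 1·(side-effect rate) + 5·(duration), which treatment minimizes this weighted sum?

P1: 4·357 + 1·3 + 5·19 = 1526
P2: 4·3069 + 1·4 + 5·13 = 12345
P3: 4·2042 + 1·32 + 5·14 = 8270
P4: 4·2153 + 1·7 + 5·16 = 8699
P5: 4·2465 + 1·13 + 5·24 = 9993
P6: 4·3751 + 1·32 + 5·15 = 15111
P7: 4·2122 + 1·19 + 5·6 = 8537
P8: 4·2958 + 1·38 + 5·17 = 11955
P9: 4·3018 + 1·8 + 5·24 = 12200
P10: 4·2528 + 1·10 + 5·18 = 10212
Lowest: P1 at 1526.

P1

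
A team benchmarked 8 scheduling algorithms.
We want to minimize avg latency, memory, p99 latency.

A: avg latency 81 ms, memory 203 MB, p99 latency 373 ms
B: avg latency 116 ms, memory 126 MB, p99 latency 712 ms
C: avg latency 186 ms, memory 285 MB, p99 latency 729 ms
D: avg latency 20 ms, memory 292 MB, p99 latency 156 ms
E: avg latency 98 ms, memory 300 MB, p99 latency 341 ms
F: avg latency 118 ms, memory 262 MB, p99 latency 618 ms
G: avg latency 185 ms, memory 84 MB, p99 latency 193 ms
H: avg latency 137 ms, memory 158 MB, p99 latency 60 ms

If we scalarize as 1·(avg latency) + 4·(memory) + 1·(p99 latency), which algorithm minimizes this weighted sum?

G

A: 1·81 + 4·203 + 1·373 = 1266
B: 1·116 + 4·126 + 1·712 = 1332
C: 1·186 + 4·285 + 1·729 = 2055
D: 1·20 + 4·292 + 1·156 = 1344
E: 1·98 + 4·300 + 1·341 = 1639
F: 1·118 + 4·262 + 1·618 = 1784
G: 1·185 + 4·84 + 1·193 = 714
H: 1·137 + 4·158 + 1·60 = 829
Lowest: G at 714.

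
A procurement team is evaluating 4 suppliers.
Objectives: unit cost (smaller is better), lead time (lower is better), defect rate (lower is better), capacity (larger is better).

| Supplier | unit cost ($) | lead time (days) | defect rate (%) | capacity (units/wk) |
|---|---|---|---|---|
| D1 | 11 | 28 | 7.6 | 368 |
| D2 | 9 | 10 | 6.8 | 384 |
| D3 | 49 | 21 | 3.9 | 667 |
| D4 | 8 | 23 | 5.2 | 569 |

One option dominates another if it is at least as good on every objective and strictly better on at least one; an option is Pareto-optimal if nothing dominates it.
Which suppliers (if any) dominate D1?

D2: unit cost 9≤11, lead time 10≤28, defect rate 6.8≤7.6, capacity 384≥368 — dominates D1.
D4: unit cost 8≤11, lead time 23≤28, defect rate 5.2≤7.6, capacity 569≥368 — dominates D1.
Others (D3) are each worse than D1 on at least one objective.

D2, D4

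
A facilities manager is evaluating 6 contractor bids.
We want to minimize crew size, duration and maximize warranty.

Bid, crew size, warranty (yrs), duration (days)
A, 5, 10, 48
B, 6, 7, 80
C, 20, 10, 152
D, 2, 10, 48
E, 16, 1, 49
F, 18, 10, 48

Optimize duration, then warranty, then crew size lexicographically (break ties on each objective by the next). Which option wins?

First minimize duration: best is 48, kept {A, D, F}.
Then maximize warranty: best is 10, kept {A, D, F}.
Then minimize crew size: best is 2, kept {D}.

D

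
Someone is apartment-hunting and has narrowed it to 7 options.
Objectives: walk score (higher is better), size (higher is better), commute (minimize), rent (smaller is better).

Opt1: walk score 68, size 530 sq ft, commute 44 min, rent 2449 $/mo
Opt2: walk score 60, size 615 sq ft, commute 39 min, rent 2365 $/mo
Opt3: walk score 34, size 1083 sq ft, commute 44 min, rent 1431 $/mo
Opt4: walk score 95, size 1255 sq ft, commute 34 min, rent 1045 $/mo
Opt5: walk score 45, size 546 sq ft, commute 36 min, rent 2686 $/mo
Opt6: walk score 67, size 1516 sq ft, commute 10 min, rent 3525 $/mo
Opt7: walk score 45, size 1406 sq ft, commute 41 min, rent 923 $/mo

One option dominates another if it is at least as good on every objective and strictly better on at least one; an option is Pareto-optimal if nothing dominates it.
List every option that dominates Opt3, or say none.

Opt4: walk score 95≥34, size 1255≥1083, commute 34≤44, rent 1045≤1431 — dominates Opt3.
Opt7: walk score 45≥34, size 1406≥1083, commute 41≤44, rent 923≤1431 — dominates Opt3.
Others (Opt1, Opt2, Opt5, Opt6) are each worse than Opt3 on at least one objective.

Opt4, Opt7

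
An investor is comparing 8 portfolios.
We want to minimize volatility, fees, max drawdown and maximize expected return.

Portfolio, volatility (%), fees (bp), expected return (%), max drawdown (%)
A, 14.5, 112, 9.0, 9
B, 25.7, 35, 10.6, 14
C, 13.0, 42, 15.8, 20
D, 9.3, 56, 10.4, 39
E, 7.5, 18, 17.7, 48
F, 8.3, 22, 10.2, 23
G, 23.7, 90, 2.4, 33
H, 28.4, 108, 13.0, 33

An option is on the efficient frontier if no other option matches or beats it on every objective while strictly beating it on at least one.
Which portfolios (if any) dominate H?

C

C: volatility 13.0≤28.4, fees 42≤108, expected return 15.8≥13.0, max drawdown 20≤33 — dominates H.
Others (A, B, D, E, F, G) are each worse than H on at least one objective.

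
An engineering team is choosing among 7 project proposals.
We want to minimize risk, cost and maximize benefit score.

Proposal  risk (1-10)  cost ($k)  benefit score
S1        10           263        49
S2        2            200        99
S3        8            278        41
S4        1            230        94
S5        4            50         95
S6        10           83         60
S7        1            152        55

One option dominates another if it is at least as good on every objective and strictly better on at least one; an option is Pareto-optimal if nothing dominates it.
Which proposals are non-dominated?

S2, S4, S5, S7

S1: dominated by S2 (risk 2≤10, cost 200≤263, benefit score 99≥49).
S2: not dominated (best benefit score).
S3: dominated by S2 (risk 2≤8, cost 200≤278, benefit score 99≥41).
S4: not dominated.
S5: not dominated (best cost).
S6: dominated by S5 (risk 4≤10, cost 50≤83, benefit score 95≥60).
S7: not dominated.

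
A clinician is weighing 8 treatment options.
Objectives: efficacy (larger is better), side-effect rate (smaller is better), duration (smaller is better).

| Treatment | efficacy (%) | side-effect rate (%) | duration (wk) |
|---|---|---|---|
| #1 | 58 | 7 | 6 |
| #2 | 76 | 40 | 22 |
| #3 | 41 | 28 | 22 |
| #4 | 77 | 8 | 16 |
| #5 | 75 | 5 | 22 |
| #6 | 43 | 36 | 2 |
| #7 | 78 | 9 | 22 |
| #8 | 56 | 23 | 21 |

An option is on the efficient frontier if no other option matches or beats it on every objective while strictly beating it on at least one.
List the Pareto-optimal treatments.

#1, #4, #5, #6, #7

#1: not dominated.
#2: dominated by #4 (efficacy 77≥76, side-effect rate 8≤40, duration 16≤22).
#3: dominated by #1 (efficacy 58≥41, side-effect rate 7≤28, duration 6≤22).
#4: not dominated.
#5: not dominated (best side-effect rate).
#6: not dominated (best duration).
#7: not dominated (best efficacy).
#8: dominated by #1 (efficacy 58≥56, side-effect rate 7≤23, duration 6≤21).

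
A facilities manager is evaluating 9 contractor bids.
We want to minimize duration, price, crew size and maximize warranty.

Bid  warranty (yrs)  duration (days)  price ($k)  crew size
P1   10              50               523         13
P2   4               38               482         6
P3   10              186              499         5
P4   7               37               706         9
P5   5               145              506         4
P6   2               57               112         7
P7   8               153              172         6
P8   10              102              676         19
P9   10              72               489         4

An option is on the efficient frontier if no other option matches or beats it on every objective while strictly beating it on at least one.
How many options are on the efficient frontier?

6

P1: not dominated.
P2: not dominated.
P3: dominated by P9 (warranty 10≥10, duration 72≤186, price 489≤499, crew size 4≤5).
P4: not dominated (best duration).
P5: dominated by P9 (warranty 10≥5, duration 72≤145, price 489≤506, crew size 4≤4).
P6: not dominated (best price).
P7: not dominated.
P8: dominated by P1 (warranty 10≥10, duration 50≤102, price 523≤676, crew size 13≤19).
P9: not dominated.
Pareto-optimal: P1, P2, P4, P6, P7, P9 → 6.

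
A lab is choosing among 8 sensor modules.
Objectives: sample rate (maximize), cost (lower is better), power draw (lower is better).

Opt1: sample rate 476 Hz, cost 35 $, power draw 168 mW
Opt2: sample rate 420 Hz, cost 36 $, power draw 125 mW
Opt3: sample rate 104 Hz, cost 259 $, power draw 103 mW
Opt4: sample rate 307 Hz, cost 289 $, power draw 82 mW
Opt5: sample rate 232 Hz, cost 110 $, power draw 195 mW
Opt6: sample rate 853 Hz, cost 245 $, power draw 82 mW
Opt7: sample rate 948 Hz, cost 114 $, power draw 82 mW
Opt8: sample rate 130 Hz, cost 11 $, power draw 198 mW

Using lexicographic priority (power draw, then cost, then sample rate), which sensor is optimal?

Opt7

First minimize power draw: best is 82, kept {Opt4, Opt6, Opt7}.
Then minimize cost: best is 114, kept {Opt7}.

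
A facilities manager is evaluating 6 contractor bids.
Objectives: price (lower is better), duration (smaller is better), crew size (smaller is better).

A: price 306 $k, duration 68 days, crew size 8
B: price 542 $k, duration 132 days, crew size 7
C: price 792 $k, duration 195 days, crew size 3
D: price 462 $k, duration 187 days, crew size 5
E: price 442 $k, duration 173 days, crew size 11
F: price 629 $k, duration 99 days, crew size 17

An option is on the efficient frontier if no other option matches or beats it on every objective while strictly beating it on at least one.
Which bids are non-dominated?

A, B, C, D

A: not dominated (best price).
B: not dominated.
C: not dominated (best crew size).
D: not dominated.
E: dominated by A (price 306≤442, duration 68≤173, crew size 8≤11).
F: dominated by A (price 306≤629, duration 68≤99, crew size 8≤17).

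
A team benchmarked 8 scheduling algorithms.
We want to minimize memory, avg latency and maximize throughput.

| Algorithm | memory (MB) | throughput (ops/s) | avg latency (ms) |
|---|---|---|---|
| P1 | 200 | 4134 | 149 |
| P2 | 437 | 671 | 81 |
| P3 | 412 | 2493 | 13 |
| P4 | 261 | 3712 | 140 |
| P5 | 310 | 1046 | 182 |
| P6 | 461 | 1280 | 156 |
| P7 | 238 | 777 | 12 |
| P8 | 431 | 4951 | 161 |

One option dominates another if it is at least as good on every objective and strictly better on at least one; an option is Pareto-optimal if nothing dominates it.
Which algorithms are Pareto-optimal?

P1: not dominated (best memory).
P2: dominated by P3 (memory 412≤437, throughput 2493≥671, avg latency 13≤81).
P3: not dominated.
P4: not dominated.
P5: dominated by P1 (memory 200≤310, throughput 4134≥1046, avg latency 149≤182).
P6: dominated by P1 (memory 200≤461, throughput 4134≥1280, avg latency 149≤156).
P7: not dominated (best avg latency).
P8: not dominated (best throughput).

P1, P3, P4, P7, P8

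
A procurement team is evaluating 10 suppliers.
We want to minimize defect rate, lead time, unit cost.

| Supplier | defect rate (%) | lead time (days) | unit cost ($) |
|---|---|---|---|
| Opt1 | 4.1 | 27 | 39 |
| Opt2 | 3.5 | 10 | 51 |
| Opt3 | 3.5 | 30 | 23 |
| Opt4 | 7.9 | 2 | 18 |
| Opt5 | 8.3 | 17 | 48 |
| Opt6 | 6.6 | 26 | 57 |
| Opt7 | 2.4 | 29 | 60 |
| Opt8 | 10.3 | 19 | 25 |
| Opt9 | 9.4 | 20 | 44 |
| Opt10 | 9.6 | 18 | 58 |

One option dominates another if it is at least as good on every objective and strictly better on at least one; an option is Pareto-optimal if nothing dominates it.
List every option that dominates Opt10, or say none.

Opt2, Opt4, Opt5

Opt2: defect rate 3.5≤9.6, lead time 10≤18, unit cost 51≤58 — dominates Opt10.
Opt4: defect rate 7.9≤9.6, lead time 2≤18, unit cost 18≤58 — dominates Opt10.
Opt5: defect rate 8.3≤9.6, lead time 17≤18, unit cost 48≤58 — dominates Opt10.
Others (Opt1, Opt3, Opt6, Opt7, Opt8, Opt9) are each worse than Opt10 on at least one objective.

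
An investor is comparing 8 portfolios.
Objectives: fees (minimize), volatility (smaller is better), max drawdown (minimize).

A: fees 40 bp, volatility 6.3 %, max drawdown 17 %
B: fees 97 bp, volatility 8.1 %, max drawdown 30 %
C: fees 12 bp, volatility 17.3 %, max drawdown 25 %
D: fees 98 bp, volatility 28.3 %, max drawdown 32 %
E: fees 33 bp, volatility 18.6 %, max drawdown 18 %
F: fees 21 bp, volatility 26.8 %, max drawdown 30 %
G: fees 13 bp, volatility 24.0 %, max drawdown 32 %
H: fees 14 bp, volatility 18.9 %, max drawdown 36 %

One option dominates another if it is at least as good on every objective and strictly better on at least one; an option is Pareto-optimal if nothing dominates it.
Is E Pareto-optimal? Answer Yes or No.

Yes

A: worse on fees (40 vs 33).
B: worse on fees (97 vs 33).
C: worse on max drawdown (25 vs 18).
D: worse on fees (98 vs 33).
F: worse on volatility (26.8 vs 18.6).
G: worse on volatility (24.0 vs 18.6).
H: worse on volatility (18.9 vs 18.6).
No option is at least as good as E on every objective and strictly better on one.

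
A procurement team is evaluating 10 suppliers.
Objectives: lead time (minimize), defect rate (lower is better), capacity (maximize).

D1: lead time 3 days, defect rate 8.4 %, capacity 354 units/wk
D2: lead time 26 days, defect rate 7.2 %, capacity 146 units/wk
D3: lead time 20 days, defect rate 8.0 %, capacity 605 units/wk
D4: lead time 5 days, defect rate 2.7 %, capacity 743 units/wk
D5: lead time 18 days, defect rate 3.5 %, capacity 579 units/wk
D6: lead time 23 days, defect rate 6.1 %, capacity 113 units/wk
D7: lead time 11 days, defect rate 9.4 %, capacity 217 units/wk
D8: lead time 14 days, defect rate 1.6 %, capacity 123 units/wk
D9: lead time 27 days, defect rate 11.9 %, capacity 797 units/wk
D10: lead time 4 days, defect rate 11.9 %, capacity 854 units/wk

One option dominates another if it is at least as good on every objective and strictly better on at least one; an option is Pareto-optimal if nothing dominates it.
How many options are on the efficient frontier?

D1: not dominated (best lead time).
D2: dominated by D4 (lead time 5≤26, defect rate 2.7≤7.2, capacity 743≥146).
D3: dominated by D4 (lead time 5≤20, defect rate 2.7≤8.0, capacity 743≥605).
D4: not dominated.
D5: dominated by D4 (lead time 5≤18, defect rate 2.7≤3.5, capacity 743≥579).
D6: dominated by D4 (lead time 5≤23, defect rate 2.7≤6.1, capacity 743≥113).
D7: dominated by D1 (lead time 3≤11, defect rate 8.4≤9.4, capacity 354≥217).
D8: not dominated (best defect rate).
D9: dominated by D10 (lead time 4≤27, defect rate 11.9≤11.9, capacity 854≥797).
D10: not dominated (best capacity).
Pareto-optimal: D1, D4, D8, D10 → 4.

4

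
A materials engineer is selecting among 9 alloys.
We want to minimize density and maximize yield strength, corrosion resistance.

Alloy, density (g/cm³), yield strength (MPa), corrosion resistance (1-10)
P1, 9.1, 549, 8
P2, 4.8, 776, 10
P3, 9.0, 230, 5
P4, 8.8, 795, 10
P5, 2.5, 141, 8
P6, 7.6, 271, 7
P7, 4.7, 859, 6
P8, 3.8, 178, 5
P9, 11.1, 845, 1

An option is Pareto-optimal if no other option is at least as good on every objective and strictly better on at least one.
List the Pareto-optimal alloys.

P1: dominated by P2 (density 4.8≤9.1, yield strength 776≥549, corrosion resistance 10≥8).
P2: not dominated.
P3: dominated by P2 (density 4.8≤9.0, yield strength 776≥230, corrosion resistance 10≥5).
P4: not dominated.
P5: not dominated (best density).
P6: dominated by P2 (density 4.8≤7.6, yield strength 776≥271, corrosion resistance 10≥7).
P7: not dominated (best yield strength).
P8: not dominated.
P9: dominated by P7 (density 4.7≤11.1, yield strength 859≥845, corrosion resistance 6≥1).

P2, P4, P5, P7, P8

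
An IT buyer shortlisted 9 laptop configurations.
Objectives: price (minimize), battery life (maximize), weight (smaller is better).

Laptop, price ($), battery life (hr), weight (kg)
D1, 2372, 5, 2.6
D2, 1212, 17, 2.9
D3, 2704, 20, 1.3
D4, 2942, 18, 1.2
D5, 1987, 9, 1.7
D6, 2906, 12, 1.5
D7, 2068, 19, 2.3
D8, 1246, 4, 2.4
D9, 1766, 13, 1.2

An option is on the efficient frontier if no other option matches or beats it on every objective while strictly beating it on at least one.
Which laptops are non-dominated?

D1: dominated by D5 (price 1987≤2372, battery life 9≥5, weight 1.7≤2.6).
D2: not dominated (best price).
D3: not dominated (best battery life).
D4: not dominated.
D5: dominated by D9 (price 1766≤1987, battery life 13≥9, weight 1.2≤1.7).
D6: dominated by D3 (price 2704≤2906, battery life 20≥12, weight 1.3≤1.5).
D7: not dominated.
D8: not dominated.
D9: not dominated.

D2, D3, D4, D7, D8, D9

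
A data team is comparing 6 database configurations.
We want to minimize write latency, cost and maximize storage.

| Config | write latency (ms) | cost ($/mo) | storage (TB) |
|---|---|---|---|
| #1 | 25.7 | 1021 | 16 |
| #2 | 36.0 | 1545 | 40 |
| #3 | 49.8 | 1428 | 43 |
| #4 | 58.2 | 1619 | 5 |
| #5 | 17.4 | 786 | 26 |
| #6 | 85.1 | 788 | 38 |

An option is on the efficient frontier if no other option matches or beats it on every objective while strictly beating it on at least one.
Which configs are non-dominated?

#1: dominated by #5 (write latency 17.4≤25.7, cost 786≤1021, storage 26≥16).
#2: not dominated.
#3: not dominated (best storage).
#4: dominated by #1 (write latency 25.7≤58.2, cost 1021≤1619, storage 16≥5).
#5: not dominated (best write latency).
#6: not dominated.

#2, #3, #5, #6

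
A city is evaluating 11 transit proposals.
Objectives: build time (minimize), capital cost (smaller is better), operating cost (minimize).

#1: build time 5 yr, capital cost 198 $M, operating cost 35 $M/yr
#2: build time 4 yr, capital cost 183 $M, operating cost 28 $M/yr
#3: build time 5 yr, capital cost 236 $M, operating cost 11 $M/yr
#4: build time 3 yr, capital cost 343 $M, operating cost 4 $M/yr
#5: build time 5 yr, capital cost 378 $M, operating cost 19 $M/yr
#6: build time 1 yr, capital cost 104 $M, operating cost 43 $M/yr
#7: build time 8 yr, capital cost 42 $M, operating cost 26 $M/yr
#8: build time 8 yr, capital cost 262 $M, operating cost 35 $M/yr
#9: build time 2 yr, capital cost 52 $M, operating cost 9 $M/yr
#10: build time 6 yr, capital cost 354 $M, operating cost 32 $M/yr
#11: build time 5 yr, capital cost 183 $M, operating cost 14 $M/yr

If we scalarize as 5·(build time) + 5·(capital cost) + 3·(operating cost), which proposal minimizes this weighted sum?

#9

#1: 5·5 + 5·198 + 3·35 = 1120
#2: 5·4 + 5·183 + 3·28 = 1019
#3: 5·5 + 5·236 + 3·11 = 1238
#4: 5·3 + 5·343 + 3·4 = 1742
#5: 5·5 + 5·378 + 3·19 = 1972
#6: 5·1 + 5·104 + 3·43 = 654
#7: 5·8 + 5·42 + 3·26 = 328
#8: 5·8 + 5·262 + 3·35 = 1455
#9: 5·2 + 5·52 + 3·9 = 297
#10: 5·6 + 5·354 + 3·32 = 1896
#11: 5·5 + 5·183 + 3·14 = 982
Lowest: #9 at 297.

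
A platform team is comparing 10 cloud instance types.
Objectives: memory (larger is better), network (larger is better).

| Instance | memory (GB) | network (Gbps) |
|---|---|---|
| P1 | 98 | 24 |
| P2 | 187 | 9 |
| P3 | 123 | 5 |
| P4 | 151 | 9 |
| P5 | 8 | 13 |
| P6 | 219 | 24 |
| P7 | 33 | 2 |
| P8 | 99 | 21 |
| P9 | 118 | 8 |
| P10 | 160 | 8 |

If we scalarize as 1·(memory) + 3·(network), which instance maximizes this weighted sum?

P6

P1: 1·98 + 3·24 = 170
P2: 1·187 + 3·9 = 214
P3: 1·123 + 3·5 = 138
P4: 1·151 + 3·9 = 178
P5: 1·8 + 3·13 = 47
P6: 1·219 + 3·24 = 291
P7: 1·33 + 3·2 = 39
P8: 1·99 + 3·21 = 162
P9: 1·118 + 3·8 = 142
P10: 1·160 + 3·8 = 184
Highest: P6 at 291.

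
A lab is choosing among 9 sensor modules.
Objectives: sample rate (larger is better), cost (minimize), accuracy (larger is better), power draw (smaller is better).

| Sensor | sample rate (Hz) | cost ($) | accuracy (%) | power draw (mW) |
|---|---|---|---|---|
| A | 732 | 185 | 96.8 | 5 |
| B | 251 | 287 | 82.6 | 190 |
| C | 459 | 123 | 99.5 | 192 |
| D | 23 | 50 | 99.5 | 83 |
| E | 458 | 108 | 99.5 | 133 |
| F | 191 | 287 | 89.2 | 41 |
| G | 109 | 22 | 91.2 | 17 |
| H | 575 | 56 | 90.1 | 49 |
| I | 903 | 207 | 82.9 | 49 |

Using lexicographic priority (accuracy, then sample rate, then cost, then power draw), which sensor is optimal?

C

First maximize accuracy: best is 99.5, kept {C, D, E}.
Then maximize sample rate: best is 459, kept {C}.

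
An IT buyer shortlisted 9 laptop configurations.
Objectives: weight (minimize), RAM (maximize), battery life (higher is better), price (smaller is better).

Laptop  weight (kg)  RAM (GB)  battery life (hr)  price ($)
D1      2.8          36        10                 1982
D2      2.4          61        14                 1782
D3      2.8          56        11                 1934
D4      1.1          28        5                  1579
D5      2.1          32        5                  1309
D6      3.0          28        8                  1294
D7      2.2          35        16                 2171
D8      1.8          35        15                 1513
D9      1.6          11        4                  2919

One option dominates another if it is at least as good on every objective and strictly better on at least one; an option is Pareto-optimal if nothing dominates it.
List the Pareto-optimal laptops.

D2, D4, D5, D6, D7, D8

D1: dominated by D2 (weight 2.4≤2.8, RAM 61≥36, battery life 14≥10, price 1782≤1982).
D2: not dominated (best RAM).
D3: dominated by D2 (weight 2.4≤2.8, RAM 61≥56, battery life 14≥11, price 1782≤1934).
D4: not dominated (best weight).
D5: not dominated.
D6: not dominated (best price).
D7: not dominated (best battery life).
D8: not dominated.
D9: dominated by D4 (weight 1.1≤1.6, RAM 28≥11, battery life 5≥4, price 1579≤2919).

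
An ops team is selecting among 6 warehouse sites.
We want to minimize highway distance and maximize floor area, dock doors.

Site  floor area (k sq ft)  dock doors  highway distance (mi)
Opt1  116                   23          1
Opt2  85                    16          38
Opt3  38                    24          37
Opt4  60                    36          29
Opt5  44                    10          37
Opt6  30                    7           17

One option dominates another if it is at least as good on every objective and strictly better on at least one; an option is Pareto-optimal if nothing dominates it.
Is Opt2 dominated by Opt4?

No

Opt4 vs Opt2: Opt4 is worse on floor area (60 vs 85), so it does not dominate Opt2.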